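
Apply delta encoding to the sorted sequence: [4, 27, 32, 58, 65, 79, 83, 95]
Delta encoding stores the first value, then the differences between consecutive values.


First value: 4
Deltas:
  27 - 4 = 23
  32 - 27 = 5
  58 - 32 = 26
  65 - 58 = 7
  79 - 65 = 14
  83 - 79 = 4
  95 - 83 = 12


Delta encoded: [4, 23, 5, 26, 7, 14, 4, 12]


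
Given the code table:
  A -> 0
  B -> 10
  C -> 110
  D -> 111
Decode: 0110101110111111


Decoding:
0 -> A
110 -> C
10 -> B
111 -> D
0 -> A
111 -> D
111 -> D


Result: ACBDADD


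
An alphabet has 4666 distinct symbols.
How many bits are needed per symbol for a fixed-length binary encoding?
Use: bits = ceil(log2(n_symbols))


log2(4666) = 12.188
Bracket: 2^12 = 4096 < 4666 <= 2^13 = 8192
So ceil(log2(4666)) = 13

bits = ceil(log2(4666)) = ceil(12.188) = 13 bits


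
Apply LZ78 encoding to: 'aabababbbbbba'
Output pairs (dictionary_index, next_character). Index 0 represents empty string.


LZ78 encoding steps:
Dictionary: {0: ''}
Step 1: w='' (idx 0), next='a' -> output (0, 'a'), add 'a' as idx 1
Step 2: w='a' (idx 1), next='b' -> output (1, 'b'), add 'ab' as idx 2
Step 3: w='ab' (idx 2), next='a' -> output (2, 'a'), add 'aba' as idx 3
Step 4: w='' (idx 0), next='b' -> output (0, 'b'), add 'b' as idx 4
Step 5: w='b' (idx 4), next='b' -> output (4, 'b'), add 'bb' as idx 5
Step 6: w='bb' (idx 5), next='b' -> output (5, 'b'), add 'bbb' as idx 6
Step 7: w='a' (idx 1), end of input -> output (1, '')


Encoded: [(0, 'a'), (1, 'b'), (2, 'a'), (0, 'b'), (4, 'b'), (5, 'b'), (1, '')]


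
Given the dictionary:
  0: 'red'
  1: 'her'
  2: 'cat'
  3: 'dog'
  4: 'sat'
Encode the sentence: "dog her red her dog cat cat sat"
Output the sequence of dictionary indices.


Look up each word in the dictionary:
  'dog' -> 3
  'her' -> 1
  'red' -> 0
  'her' -> 1
  'dog' -> 3
  'cat' -> 2
  'cat' -> 2
  'sat' -> 4

Encoded: [3, 1, 0, 1, 3, 2, 2, 4]


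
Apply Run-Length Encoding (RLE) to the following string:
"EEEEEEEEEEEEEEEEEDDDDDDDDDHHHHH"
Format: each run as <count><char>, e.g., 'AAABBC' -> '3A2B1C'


Scanning runs left to right:
  i=0: run of 'E' x 17 -> '17E'
  i=17: run of 'D' x 9 -> '9D'
  i=26: run of 'H' x 5 -> '5H'

RLE = 17E9D5H


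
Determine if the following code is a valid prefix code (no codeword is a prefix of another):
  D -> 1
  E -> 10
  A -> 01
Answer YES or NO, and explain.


Checking each pair (does one codeword prefix another?):
  D='1' vs E='10': prefix -- VIOLATION

NO -- this is NOT a valid prefix code. D (1) is a prefix of E (10).


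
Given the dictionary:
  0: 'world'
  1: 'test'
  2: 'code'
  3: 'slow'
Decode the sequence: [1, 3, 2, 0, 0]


Look up each index in the dictionary:
  1 -> 'test'
  3 -> 'slow'
  2 -> 'code'
  0 -> 'world'
  0 -> 'world'

Decoded: "test slow code world world"


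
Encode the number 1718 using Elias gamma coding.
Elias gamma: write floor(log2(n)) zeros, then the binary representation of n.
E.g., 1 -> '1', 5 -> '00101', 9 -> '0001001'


num_bits = floor(log2(1718)) + 1 = 11
leading_zeros = num_bits - 1 = 10
binary(1718) = 11010110110

Elias gamma(1718) = '0000000000' + '11010110110' = 000000000011010110110 (21 bits)


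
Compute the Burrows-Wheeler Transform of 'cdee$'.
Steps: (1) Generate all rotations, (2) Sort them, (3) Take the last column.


Rotations (sorted):
  0: $cdee -> last char: e
  1: cdee$ -> last char: $
  2: dee$c -> last char: c
  3: e$cde -> last char: e
  4: ee$cd -> last char: d


BWT = e$ced


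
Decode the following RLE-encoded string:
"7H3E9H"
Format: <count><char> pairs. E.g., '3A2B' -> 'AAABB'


Expanding each <count><char> pair:
  7H -> 'HHHHHHH'
  3E -> 'EEE'
  9H -> 'HHHHHHHHH'

Decoded = HHHHHHHEEEHHHHHHHHH


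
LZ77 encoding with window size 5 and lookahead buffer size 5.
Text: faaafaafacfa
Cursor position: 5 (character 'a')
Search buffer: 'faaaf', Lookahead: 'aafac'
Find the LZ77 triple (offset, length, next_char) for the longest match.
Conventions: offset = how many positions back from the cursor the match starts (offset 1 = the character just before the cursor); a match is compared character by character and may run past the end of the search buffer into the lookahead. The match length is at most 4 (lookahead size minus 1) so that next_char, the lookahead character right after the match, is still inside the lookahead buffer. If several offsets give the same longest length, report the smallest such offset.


Try each offset into the search buffer:
  offset=1 (pos 4, char 'f'): match length 0
  offset=2 (pos 3, char 'a'): match length 1
  offset=3 (pos 2, char 'a'): match length 4
  offset=4 (pos 1, char 'a'): match length 2
  offset=5 (pos 0, char 'f'): match length 0
Longest match has length 4 at offset 3.
next_char = character at position 5 + 4 = 9 -> 'c'

Best match: offset=3, length=4 (matching 'aafa' starting at position 2)
LZ77 triple: (3, 4, 'c')


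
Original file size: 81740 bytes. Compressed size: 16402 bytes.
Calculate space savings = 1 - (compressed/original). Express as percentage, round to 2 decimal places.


ratio = compressed/original = 16402/81740 = 0.200661
savings = 1 - ratio = 1 - 0.200661 = 0.799339
as a percentage: 0.799339 * 100 = 79.93%

Space savings = 1 - 16402/81740 = 79.93%


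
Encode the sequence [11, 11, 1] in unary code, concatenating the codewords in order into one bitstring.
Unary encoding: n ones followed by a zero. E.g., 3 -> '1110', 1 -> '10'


Encode each number as n ones followed by a terminating 0:
  11 -> 111111111110 (12 bits)
  11 -> 111111111110 (12 bits)
  1 -> 10 (2 bits)
Total length = 12 + 12 + 2 = 26 bits.

Unary([11, 11, 1]) = 11111111111011111111111010 (26 bits)


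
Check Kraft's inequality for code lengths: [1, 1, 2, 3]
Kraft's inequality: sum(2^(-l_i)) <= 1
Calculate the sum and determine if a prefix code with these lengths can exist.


Sum = 2^(-1) + 2^(-1) + 2^(-2) + 2^(-3)
    = 0.5 + 0.5 + 0.25 + 0.125
    = 11/8 = 1.375
Since 1.375 > 1, Kraft's inequality is NOT satisfied.
A prefix code with these lengths CANNOT exist.

Kraft sum = 1.375. Not satisfied.


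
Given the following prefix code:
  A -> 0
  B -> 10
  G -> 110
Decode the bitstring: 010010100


Decoding step by step:
Bits 0 -> A
Bits 10 -> B
Bits 0 -> A
Bits 10 -> B
Bits 10 -> B
Bits 0 -> A


Decoded message: ABABBA


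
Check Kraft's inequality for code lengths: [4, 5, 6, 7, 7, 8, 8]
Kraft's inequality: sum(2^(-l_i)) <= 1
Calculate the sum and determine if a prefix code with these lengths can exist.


Sum = 2^(-4) + 2^(-5) + 2^(-6) + 2^(-7) + 2^(-7) + 2^(-8) + 2^(-8)
    = 0.0625 + 0.03125 + 0.015625 + 0.0078125 + 0.0078125 + 0.00390625 + 0.00390625
    = 34/256 = 0.1328125
Since 0.1328125 <= 1, Kraft's inequality IS satisfied.
A prefix code with these lengths CAN exist.

Kraft sum = 0.1328125. Satisfied.


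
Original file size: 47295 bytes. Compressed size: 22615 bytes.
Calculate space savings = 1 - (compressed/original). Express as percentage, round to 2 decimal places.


ratio = compressed/original = 22615/47295 = 0.478169
savings = 1 - ratio = 1 - 0.478169 = 0.521831
as a percentage: 0.521831 * 100 = 52.18%

Space savings = 1 - 22615/47295 = 52.18%


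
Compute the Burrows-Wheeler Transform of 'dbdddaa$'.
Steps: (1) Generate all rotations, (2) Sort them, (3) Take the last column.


Rotations (sorted):
  0: $dbdddaa -> last char: a
  1: a$dbddda -> last char: a
  2: aa$dbddd -> last char: d
  3: bdddaa$d -> last char: d
  4: daa$dbdd -> last char: d
  5: dbdddaa$ -> last char: $
  6: ddaa$dbd -> last char: d
  7: dddaa$db -> last char: b


BWT = aaddd$db


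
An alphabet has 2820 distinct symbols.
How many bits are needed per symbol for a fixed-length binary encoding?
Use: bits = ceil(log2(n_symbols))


log2(2820) = 11.4615
Bracket: 2^11 = 2048 < 2820 <= 2^12 = 4096
So ceil(log2(2820)) = 12

bits = ceil(log2(2820)) = ceil(11.4615) = 12 bits


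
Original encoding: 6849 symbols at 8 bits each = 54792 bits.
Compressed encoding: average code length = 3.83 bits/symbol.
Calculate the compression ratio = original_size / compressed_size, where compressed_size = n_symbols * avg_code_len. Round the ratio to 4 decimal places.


original_size = n_symbols * orig_bits = 6849 * 8 = 54792 bits
compressed_size = n_symbols * avg_code_len = 6849 * 3.83 = 26231.67 bits
ratio = original_size / compressed_size = 54792 / 26231.67 = 2.0888

Compression ratio = 2.0888


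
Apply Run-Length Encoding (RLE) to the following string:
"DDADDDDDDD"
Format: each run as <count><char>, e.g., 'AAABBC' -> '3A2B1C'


Scanning runs left to right:
  i=0: run of 'D' x 2 -> '2D'
  i=2: run of 'A' x 1 -> '1A'
  i=3: run of 'D' x 7 -> '7D'

RLE = 2D1A7D


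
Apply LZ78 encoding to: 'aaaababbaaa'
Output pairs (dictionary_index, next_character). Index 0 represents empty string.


LZ78 encoding steps:
Dictionary: {0: ''}
Step 1: w='' (idx 0), next='a' -> output (0, 'a'), add 'a' as idx 1
Step 2: w='a' (idx 1), next='a' -> output (1, 'a'), add 'aa' as idx 2
Step 3: w='a' (idx 1), next='b' -> output (1, 'b'), add 'ab' as idx 3
Step 4: w='ab' (idx 3), next='b' -> output (3, 'b'), add 'abb' as idx 4
Step 5: w='aa' (idx 2), next='a' -> output (2, 'a'), add 'aaa' as idx 5


Encoded: [(0, 'a'), (1, 'a'), (1, 'b'), (3, 'b'), (2, 'a')]


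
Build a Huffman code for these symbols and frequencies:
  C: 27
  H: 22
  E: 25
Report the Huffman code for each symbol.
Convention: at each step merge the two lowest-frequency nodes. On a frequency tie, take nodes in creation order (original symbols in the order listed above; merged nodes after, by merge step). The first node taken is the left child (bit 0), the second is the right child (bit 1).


Huffman tree construction:
Step 1: Merge H(22) + E(25) = 47
Step 2: Merge C(27) + (H+E)(47) = 74
Read each symbol's code off the tree from the root (left child = 0, right child = 1).

Codes:
  C: 0 (length 1)
  H: 10 (length 2)
  E: 11 (length 2)
Average code length: 121/74 = 1.6351 bits/symbol


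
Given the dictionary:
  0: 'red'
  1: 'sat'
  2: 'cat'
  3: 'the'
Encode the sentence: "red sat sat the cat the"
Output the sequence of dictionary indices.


Look up each word in the dictionary:
  'red' -> 0
  'sat' -> 1
  'sat' -> 1
  'the' -> 3
  'cat' -> 2
  'the' -> 3

Encoded: [0, 1, 1, 3, 2, 3]


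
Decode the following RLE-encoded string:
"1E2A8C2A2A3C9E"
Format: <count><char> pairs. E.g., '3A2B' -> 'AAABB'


Expanding each <count><char> pair:
  1E -> 'E'
  2A -> 'AA'
  8C -> 'CCCCCCCC'
  2A -> 'AA'
  2A -> 'AA'
  3C -> 'CCC'
  9E -> 'EEEEEEEEE'

Decoded = EAACCCCCCCCAAAACCCEEEEEEEEE


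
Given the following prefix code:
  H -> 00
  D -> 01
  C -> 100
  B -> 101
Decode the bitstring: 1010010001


Decoding step by step:
Bits 101 -> B
Bits 00 -> H
Bits 100 -> C
Bits 01 -> D


Decoded message: BHCD


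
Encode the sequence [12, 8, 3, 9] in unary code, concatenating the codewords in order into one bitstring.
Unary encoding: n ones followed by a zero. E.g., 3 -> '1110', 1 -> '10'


Encode each number as n ones followed by a terminating 0:
  12 -> 1111111111110 (13 bits)
  8 -> 111111110 (9 bits)
  3 -> 1110 (4 bits)
  9 -> 1111111110 (10 bits)
Total length = 13 + 9 + 4 + 10 = 36 bits.

Unary([12, 8, 3, 9]) = 111111111111011111111011101111111110 (36 bits)


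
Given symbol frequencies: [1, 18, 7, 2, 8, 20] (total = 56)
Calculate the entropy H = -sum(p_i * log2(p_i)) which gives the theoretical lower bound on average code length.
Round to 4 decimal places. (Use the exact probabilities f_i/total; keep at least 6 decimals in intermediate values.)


Per-symbol terms -p_i * log2(p_i) with p_i = f_i/56:
  p = 1/56 = 0.017857: log2(p) = -5.807355, -p*log2(p) = 0.103703
  p = 18/56 = 0.321429: log2(p) = -1.637430, -p*log2(p) = 0.526317
  p = 7/56 = 0.125000: log2(p) = -3.000000, -p*log2(p) = 0.375000
  p = 2/56 = 0.035714: log2(p) = -4.807355, -p*log2(p) = 0.171691
  p = 8/56 = 0.142857: log2(p) = -2.807355, -p*log2(p) = 0.401051
  p = 20/56 = 0.357143: log2(p) = -1.485427, -p*log2(p) = 0.530510
H = 0.103703 + 0.526317 + 0.375000 + 0.171691 + 0.401051 + 0.530510 = 2.108272

H = 2.1083 bits/symbol


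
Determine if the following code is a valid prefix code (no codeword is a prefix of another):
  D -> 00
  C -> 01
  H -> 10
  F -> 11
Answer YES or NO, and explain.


Checking each pair (does one codeword prefix another?):
  D='00' vs C='01': no prefix
  D='00' vs H='10': no prefix
  D='00' vs F='11': no prefix
  C='01' vs D='00': no prefix
  C='01' vs H='10': no prefix
  C='01' vs F='11': no prefix
  H='10' vs D='00': no prefix
  H='10' vs C='01': no prefix
  H='10' vs F='11': no prefix
  F='11' vs D='00': no prefix
  F='11' vs C='01': no prefix
  F='11' vs H='10': no prefix
No violation found over all pairs.

YES -- this is a valid prefix code. No codeword is a prefix of any other codeword.


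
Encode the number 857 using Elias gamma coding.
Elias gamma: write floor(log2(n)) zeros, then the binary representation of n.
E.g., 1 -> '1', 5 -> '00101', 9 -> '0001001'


num_bits = floor(log2(857)) + 1 = 10
leading_zeros = num_bits - 1 = 9
binary(857) = 1101011001

Elias gamma(857) = '000000000' + '1101011001' = 0000000001101011001 (19 bits)


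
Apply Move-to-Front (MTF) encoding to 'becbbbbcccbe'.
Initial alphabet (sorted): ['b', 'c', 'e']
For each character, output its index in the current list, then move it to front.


MTF encoding:
'b': index 0 in ['b', 'c', 'e'] -> ['b', 'c', 'e']
'e': index 2 in ['b', 'c', 'e'] -> ['e', 'b', 'c']
'c': index 2 in ['e', 'b', 'c'] -> ['c', 'e', 'b']
'b': index 2 in ['c', 'e', 'b'] -> ['b', 'c', 'e']
'b': index 0 in ['b', 'c', 'e'] -> ['b', 'c', 'e']
'b': index 0 in ['b', 'c', 'e'] -> ['b', 'c', 'e']
'b': index 0 in ['b', 'c', 'e'] -> ['b', 'c', 'e']
'c': index 1 in ['b', 'c', 'e'] -> ['c', 'b', 'e']
'c': index 0 in ['c', 'b', 'e'] -> ['c', 'b', 'e']
'c': index 0 in ['c', 'b', 'e'] -> ['c', 'b', 'e']
'b': index 1 in ['c', 'b', 'e'] -> ['b', 'c', 'e']
'e': index 2 in ['b', 'c', 'e'] -> ['e', 'b', 'c']


Output: [0, 2, 2, 2, 0, 0, 0, 1, 0, 0, 1, 2]


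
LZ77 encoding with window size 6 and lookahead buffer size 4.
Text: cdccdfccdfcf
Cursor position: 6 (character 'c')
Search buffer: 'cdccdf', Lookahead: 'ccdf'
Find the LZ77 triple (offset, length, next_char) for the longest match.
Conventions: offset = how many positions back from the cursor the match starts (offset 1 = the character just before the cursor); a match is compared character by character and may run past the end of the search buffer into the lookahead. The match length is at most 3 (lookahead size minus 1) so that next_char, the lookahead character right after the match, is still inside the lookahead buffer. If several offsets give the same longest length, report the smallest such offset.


Try each offset into the search buffer:
  offset=1 (pos 5, char 'f'): match length 0
  offset=2 (pos 4, char 'd'): match length 0
  offset=3 (pos 3, char 'c'): match length 1
  offset=4 (pos 2, char 'c'): match length 3
  offset=5 (pos 1, char 'd'): match length 0
  offset=6 (pos 0, char 'c'): match length 1
Longest match has length 3 at offset 4.
next_char = character at position 6 + 3 = 9 -> 'f'

Best match: offset=4, length=3 (matching 'ccd' starting at position 2)
LZ77 triple: (4, 3, 'f')


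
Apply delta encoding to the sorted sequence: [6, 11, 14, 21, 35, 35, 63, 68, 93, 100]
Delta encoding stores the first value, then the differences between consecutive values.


First value: 6
Deltas:
  11 - 6 = 5
  14 - 11 = 3
  21 - 14 = 7
  35 - 21 = 14
  35 - 35 = 0
  63 - 35 = 28
  68 - 63 = 5
  93 - 68 = 25
  100 - 93 = 7


Delta encoded: [6, 5, 3, 7, 14, 0, 28, 5, 25, 7]


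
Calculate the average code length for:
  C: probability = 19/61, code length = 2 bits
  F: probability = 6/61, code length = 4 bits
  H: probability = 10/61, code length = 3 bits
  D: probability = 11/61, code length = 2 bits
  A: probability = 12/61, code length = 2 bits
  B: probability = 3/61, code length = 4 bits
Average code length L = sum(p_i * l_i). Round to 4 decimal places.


Weighted contributions p_i * l_i:
  C: (19/61) * 2 = 38/61
  F: (6/61) * 4 = 24/61
  H: (10/61) * 3 = 30/61
  D: (11/61) * 2 = 22/61
  A: (12/61) * 2 = 24/61
  B: (3/61) * 4 = 12/61
Sum = (38 + 24 + 30 + 22 + 24 + 12)/61 = 150/61

L = 150/61 = 2.4590 bits/symbol


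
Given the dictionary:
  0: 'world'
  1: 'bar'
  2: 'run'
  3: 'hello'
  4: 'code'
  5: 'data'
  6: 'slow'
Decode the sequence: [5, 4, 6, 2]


Look up each index in the dictionary:
  5 -> 'data'
  4 -> 'code'
  6 -> 'slow'
  2 -> 'run'

Decoded: "data code slow run"


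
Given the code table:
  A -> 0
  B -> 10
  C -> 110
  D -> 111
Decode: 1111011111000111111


Decoding:
111 -> D
10 -> B
111 -> D
110 -> C
0 -> A
0 -> A
111 -> D
111 -> D


Result: DBDCAADD


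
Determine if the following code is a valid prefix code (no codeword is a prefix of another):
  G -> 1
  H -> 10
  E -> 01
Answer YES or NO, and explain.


Checking each pair (does one codeword prefix another?):
  G='1' vs H='10': prefix -- VIOLATION

NO -- this is NOT a valid prefix code. G (1) is a prefix of H (10).


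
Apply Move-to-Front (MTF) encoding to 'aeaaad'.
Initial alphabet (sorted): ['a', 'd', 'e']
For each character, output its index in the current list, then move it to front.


MTF encoding:
'a': index 0 in ['a', 'd', 'e'] -> ['a', 'd', 'e']
'e': index 2 in ['a', 'd', 'e'] -> ['e', 'a', 'd']
'a': index 1 in ['e', 'a', 'd'] -> ['a', 'e', 'd']
'a': index 0 in ['a', 'e', 'd'] -> ['a', 'e', 'd']
'a': index 0 in ['a', 'e', 'd'] -> ['a', 'e', 'd']
'd': index 2 in ['a', 'e', 'd'] -> ['d', 'a', 'e']


Output: [0, 2, 1, 0, 0, 2]


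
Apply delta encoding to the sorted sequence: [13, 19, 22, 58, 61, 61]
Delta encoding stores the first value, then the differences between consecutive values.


First value: 13
Deltas:
  19 - 13 = 6
  22 - 19 = 3
  58 - 22 = 36
  61 - 58 = 3
  61 - 61 = 0


Delta encoded: [13, 6, 3, 36, 3, 0]


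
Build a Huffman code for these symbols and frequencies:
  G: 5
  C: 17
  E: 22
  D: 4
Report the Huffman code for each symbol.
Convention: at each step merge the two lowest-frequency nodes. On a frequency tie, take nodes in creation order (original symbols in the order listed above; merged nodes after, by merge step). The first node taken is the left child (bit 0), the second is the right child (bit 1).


Huffman tree construction:
Step 1: Merge D(4) + G(5) = 9
Step 2: Merge (D+G)(9) + C(17) = 26
Step 3: Merge E(22) + ((D+G)+C)(26) = 48
Read each symbol's code off the tree from the root (left child = 0, right child = 1).

Codes:
  G: 101 (length 3)
  C: 11 (length 2)
  E: 0 (length 1)
  D: 100 (length 3)
Average code length: 83/48 = 1.7292 bits/symbol


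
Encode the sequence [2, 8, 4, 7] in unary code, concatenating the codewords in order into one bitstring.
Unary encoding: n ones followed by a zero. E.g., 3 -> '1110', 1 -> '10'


Encode each number as n ones followed by a terminating 0:
  2 -> 110 (3 bits)
  8 -> 111111110 (9 bits)
  4 -> 11110 (5 bits)
  7 -> 11111110 (8 bits)
Total length = 3 + 9 + 5 + 8 = 25 bits.

Unary([2, 8, 4, 7]) = 1101111111101111011111110 (25 bits)


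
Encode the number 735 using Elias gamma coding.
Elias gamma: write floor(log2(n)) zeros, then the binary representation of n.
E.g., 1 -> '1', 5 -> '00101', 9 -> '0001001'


num_bits = floor(log2(735)) + 1 = 10
leading_zeros = num_bits - 1 = 9
binary(735) = 1011011111

Elias gamma(735) = '000000000' + '1011011111' = 0000000001011011111 (19 bits)


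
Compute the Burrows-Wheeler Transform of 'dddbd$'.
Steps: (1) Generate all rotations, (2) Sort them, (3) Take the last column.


Rotations (sorted):
  0: $dddbd -> last char: d
  1: bd$ddd -> last char: d
  2: d$dddb -> last char: b
  3: dbd$dd -> last char: d
  4: ddbd$d -> last char: d
  5: dddbd$ -> last char: $


BWT = ddbdd$


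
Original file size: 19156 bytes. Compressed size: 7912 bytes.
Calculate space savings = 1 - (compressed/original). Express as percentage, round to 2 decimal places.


ratio = compressed/original = 7912/19156 = 0.41303
savings = 1 - ratio = 1 - 0.41303 = 0.58697
as a percentage: 0.58697 * 100 = 58.7%

Space savings = 1 - 7912/19156 = 58.7%


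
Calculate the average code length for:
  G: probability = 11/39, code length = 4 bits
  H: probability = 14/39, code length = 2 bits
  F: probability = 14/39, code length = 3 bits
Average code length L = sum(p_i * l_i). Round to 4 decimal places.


Weighted contributions p_i * l_i:
  G: (11/39) * 4 = 44/39
  H: (14/39) * 2 = 28/39
  F: (14/39) * 3 = 42/39
Sum = (44 + 28 + 42)/39 = 114/39

L = 114/39 = 2.9231 bits/symbol


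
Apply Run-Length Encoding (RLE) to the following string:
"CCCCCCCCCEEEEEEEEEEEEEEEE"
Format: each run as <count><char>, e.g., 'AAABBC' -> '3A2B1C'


Scanning runs left to right:
  i=0: run of 'C' x 9 -> '9C'
  i=9: run of 'E' x 16 -> '16E'

RLE = 9C16E


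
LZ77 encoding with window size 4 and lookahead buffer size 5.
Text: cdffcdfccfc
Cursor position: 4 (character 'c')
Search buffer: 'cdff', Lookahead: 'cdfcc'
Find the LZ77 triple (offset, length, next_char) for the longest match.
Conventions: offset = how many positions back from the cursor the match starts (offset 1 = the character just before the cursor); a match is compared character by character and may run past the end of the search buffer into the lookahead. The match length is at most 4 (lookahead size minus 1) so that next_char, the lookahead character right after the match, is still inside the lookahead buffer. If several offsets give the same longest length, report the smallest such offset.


Try each offset into the search buffer:
  offset=1 (pos 3, char 'f'): match length 0
  offset=2 (pos 2, char 'f'): match length 0
  offset=3 (pos 1, char 'd'): match length 0
  offset=4 (pos 0, char 'c'): match length 3
Longest match has length 3 at offset 4.
next_char = character at position 4 + 3 = 7 -> 'c'

Best match: offset=4, length=3 (matching 'cdf' starting at position 0)
LZ77 triple: (4, 3, 'c')


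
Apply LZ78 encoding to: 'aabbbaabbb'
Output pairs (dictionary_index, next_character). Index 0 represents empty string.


LZ78 encoding steps:
Dictionary: {0: ''}
Step 1: w='' (idx 0), next='a' -> output (0, 'a'), add 'a' as idx 1
Step 2: w='a' (idx 1), next='b' -> output (1, 'b'), add 'ab' as idx 2
Step 3: w='' (idx 0), next='b' -> output (0, 'b'), add 'b' as idx 3
Step 4: w='b' (idx 3), next='a' -> output (3, 'a'), add 'ba' as idx 4
Step 5: w='ab' (idx 2), next='b' -> output (2, 'b'), add 'abb' as idx 5
Step 6: w='b' (idx 3), end of input -> output (3, '')


Encoded: [(0, 'a'), (1, 'b'), (0, 'b'), (3, 'a'), (2, 'b'), (3, '')]


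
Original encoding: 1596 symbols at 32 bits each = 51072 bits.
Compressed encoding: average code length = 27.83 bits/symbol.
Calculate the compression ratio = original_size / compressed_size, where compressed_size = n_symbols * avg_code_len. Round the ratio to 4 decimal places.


original_size = n_symbols * orig_bits = 1596 * 32 = 51072 bits
compressed_size = n_symbols * avg_code_len = 1596 * 27.83 = 44416.68 bits
ratio = original_size / compressed_size = 51072 / 44416.68 = 1.1498

Compression ratio = 1.1498


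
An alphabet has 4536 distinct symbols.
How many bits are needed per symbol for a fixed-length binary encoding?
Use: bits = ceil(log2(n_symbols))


log2(4536) = 12.1472
Bracket: 2^12 = 4096 < 4536 <= 2^13 = 8192
So ceil(log2(4536)) = 13

bits = ceil(log2(4536)) = ceil(12.1472) = 13 bits


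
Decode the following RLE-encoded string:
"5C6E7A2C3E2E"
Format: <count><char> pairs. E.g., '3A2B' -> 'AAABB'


Expanding each <count><char> pair:
  5C -> 'CCCCC'
  6E -> 'EEEEEE'
  7A -> 'AAAAAAA'
  2C -> 'CC'
  3E -> 'EEE'
  2E -> 'EE'

Decoded = CCCCCEEEEEEAAAAAAACCEEEEE


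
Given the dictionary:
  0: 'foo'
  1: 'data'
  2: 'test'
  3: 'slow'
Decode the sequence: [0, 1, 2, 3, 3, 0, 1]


Look up each index in the dictionary:
  0 -> 'foo'
  1 -> 'data'
  2 -> 'test'
  3 -> 'slow'
  3 -> 'slow'
  0 -> 'foo'
  1 -> 'data'

Decoded: "foo data test slow slow foo data"


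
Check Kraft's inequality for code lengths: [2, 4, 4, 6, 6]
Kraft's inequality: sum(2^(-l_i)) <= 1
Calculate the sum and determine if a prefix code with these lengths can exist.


Sum = 2^(-2) + 2^(-4) + 2^(-4) + 2^(-6) + 2^(-6)
    = 0.25 + 0.0625 + 0.0625 + 0.015625 + 0.015625
    = 26/64 = 0.40625
Since 0.40625 <= 1, Kraft's inequality IS satisfied.
A prefix code with these lengths CAN exist.

Kraft sum = 0.40625. Satisfied.


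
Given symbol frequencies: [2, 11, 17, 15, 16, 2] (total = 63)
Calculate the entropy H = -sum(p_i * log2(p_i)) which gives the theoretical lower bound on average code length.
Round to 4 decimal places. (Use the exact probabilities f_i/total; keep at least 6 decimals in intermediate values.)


Per-symbol terms -p_i * log2(p_i) with p_i = f_i/63:
  p = 2/63 = 0.031746: log2(p) = -4.977280, -p*log2(p) = 0.158009
  p = 11/63 = 0.174603: log2(p) = -2.517848, -p*log2(p) = 0.439624
  p = 17/63 = 0.269841: log2(p) = -1.889817, -p*log2(p) = 0.509951
  p = 15/63 = 0.238095: log2(p) = -2.070389, -p*log2(p) = 0.492950
  p = 16/63 = 0.253968: log2(p) = -1.977280, -p*log2(p) = 0.502166
  p = 2/63 = 0.031746: log2(p) = -4.977280, -p*log2(p) = 0.158009
H = 0.158009 + 0.439624 + 0.509951 + 0.492950 + 0.502166 + 0.158009 = 2.260709

H = 2.2607 bits/symbol


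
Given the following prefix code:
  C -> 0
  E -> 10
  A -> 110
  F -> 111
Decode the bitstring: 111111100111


Decoding step by step:
Bits 111 -> F
Bits 111 -> F
Bits 10 -> E
Bits 0 -> C
Bits 111 -> F


Decoded message: FFECF


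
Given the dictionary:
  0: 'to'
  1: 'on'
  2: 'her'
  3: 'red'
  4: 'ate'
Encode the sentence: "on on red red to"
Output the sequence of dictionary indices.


Look up each word in the dictionary:
  'on' -> 1
  'on' -> 1
  'red' -> 3
  'red' -> 3
  'to' -> 0

Encoded: [1, 1, 3, 3, 0]


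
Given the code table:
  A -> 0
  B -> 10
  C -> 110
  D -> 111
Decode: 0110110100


Decoding:
0 -> A
110 -> C
110 -> C
10 -> B
0 -> A


Result: ACCBA


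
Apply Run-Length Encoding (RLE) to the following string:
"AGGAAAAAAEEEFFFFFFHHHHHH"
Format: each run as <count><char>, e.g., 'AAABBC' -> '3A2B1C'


Scanning runs left to right:
  i=0: run of 'A' x 1 -> '1A'
  i=1: run of 'G' x 2 -> '2G'
  i=3: run of 'A' x 6 -> '6A'
  i=9: run of 'E' x 3 -> '3E'
  i=12: run of 'F' x 6 -> '6F'
  i=18: run of 'H' x 6 -> '6H'

RLE = 1A2G6A3E6F6H


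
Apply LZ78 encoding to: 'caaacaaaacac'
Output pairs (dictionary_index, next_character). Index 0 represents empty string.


LZ78 encoding steps:
Dictionary: {0: ''}
Step 1: w='' (idx 0), next='c' -> output (0, 'c'), add 'c' as idx 1
Step 2: w='' (idx 0), next='a' -> output (0, 'a'), add 'a' as idx 2
Step 3: w='a' (idx 2), next='a' -> output (2, 'a'), add 'aa' as idx 3
Step 4: w='c' (idx 1), next='a' -> output (1, 'a'), add 'ca' as idx 4
Step 5: w='aa' (idx 3), next='a' -> output (3, 'a'), add 'aaa' as idx 5
Step 6: w='ca' (idx 4), next='c' -> output (4, 'c'), add 'cac' as idx 6


Encoded: [(0, 'c'), (0, 'a'), (2, 'a'), (1, 'a'), (3, 'a'), (4, 'c')]


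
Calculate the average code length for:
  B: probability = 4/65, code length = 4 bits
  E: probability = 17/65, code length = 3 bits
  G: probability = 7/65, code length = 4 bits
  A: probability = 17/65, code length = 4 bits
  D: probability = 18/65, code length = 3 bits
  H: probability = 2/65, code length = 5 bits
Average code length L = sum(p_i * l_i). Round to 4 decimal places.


Weighted contributions p_i * l_i:
  B: (4/65) * 4 = 16/65
  E: (17/65) * 3 = 51/65
  G: (7/65) * 4 = 28/65
  A: (17/65) * 4 = 68/65
  D: (18/65) * 3 = 54/65
  H: (2/65) * 5 = 10/65
Sum = (16 + 51 + 28 + 68 + 54 + 10)/65 = 227/65

L = 227/65 = 3.4923 bits/symbol


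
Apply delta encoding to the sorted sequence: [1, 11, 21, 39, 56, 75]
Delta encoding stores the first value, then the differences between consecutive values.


First value: 1
Deltas:
  11 - 1 = 10
  21 - 11 = 10
  39 - 21 = 18
  56 - 39 = 17
  75 - 56 = 19


Delta encoded: [1, 10, 10, 18, 17, 19]


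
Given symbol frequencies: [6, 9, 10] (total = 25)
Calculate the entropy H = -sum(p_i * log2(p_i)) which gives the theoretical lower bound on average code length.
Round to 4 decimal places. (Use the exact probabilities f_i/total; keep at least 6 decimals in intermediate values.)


Per-symbol terms -p_i * log2(p_i) with p_i = f_i/25:
  p = 6/25 = 0.240000: log2(p) = -2.058894, -p*log2(p) = 0.494134
  p = 9/25 = 0.360000: log2(p) = -1.473931, -p*log2(p) = 0.530615
  p = 10/25 = 0.400000: log2(p) = -1.321928, -p*log2(p) = 0.528771
H = 0.494134 + 0.530615 + 0.528771 = 1.553520

H = 1.5535 bits/symbol


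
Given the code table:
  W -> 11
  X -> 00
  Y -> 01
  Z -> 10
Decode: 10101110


Decoding:
10 -> Z
10 -> Z
11 -> W
10 -> Z


Result: ZZWZ


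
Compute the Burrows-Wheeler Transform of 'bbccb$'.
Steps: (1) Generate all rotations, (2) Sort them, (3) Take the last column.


Rotations (sorted):
  0: $bbccb -> last char: b
  1: b$bbcc -> last char: c
  2: bbccb$ -> last char: $
  3: bccb$b -> last char: b
  4: cb$bbc -> last char: c
  5: ccb$bb -> last char: b


BWT = bc$bcb


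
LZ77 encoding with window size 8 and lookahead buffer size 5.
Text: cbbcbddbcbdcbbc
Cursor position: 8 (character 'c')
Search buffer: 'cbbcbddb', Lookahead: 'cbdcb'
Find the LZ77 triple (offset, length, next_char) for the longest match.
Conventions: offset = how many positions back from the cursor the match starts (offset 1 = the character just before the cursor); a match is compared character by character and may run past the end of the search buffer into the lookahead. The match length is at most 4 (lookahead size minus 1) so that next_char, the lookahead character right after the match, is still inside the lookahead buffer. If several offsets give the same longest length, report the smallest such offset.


Try each offset into the search buffer:
  offset=1 (pos 7, char 'b'): match length 0
  offset=2 (pos 6, char 'd'): match length 0
  offset=3 (pos 5, char 'd'): match length 0
  offset=4 (pos 4, char 'b'): match length 0
  offset=5 (pos 3, char 'c'): match length 3
  offset=6 (pos 2, char 'b'): match length 0
  offset=7 (pos 1, char 'b'): match length 0
  offset=8 (pos 0, char 'c'): match length 2
Longest match has length 3 at offset 5.
next_char = character at position 8 + 3 = 11 -> 'c'

Best match: offset=5, length=3 (matching 'cbd' starting at position 3)
LZ77 triple: (5, 3, 'c')


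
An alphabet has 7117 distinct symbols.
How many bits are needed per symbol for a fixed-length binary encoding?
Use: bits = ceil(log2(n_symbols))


log2(7117) = 12.7971
Bracket: 2^12 = 4096 < 7117 <= 2^13 = 8192
So ceil(log2(7117)) = 13

bits = ceil(log2(7117)) = ceil(12.7971) = 13 bits


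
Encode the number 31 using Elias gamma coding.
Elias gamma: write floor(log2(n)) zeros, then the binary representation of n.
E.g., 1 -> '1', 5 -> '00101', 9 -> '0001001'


num_bits = floor(log2(31)) + 1 = 5
leading_zeros = num_bits - 1 = 4
binary(31) = 11111

Elias gamma(31) = '0000' + '11111' = 000011111 (9 bits)


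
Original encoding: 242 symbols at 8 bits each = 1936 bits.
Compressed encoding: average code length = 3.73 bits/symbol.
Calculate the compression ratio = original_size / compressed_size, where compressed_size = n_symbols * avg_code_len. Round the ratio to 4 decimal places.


original_size = n_symbols * orig_bits = 242 * 8 = 1936 bits
compressed_size = n_symbols * avg_code_len = 242 * 3.73 = 902.66 bits
ratio = original_size / compressed_size = 1936 / 902.66 = 2.1448

Compression ratio = 2.1448


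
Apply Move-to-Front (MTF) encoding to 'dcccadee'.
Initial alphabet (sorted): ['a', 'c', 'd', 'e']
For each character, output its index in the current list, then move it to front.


MTF encoding:
'd': index 2 in ['a', 'c', 'd', 'e'] -> ['d', 'a', 'c', 'e']
'c': index 2 in ['d', 'a', 'c', 'e'] -> ['c', 'd', 'a', 'e']
'c': index 0 in ['c', 'd', 'a', 'e'] -> ['c', 'd', 'a', 'e']
'c': index 0 in ['c', 'd', 'a', 'e'] -> ['c', 'd', 'a', 'e']
'a': index 2 in ['c', 'd', 'a', 'e'] -> ['a', 'c', 'd', 'e']
'd': index 2 in ['a', 'c', 'd', 'e'] -> ['d', 'a', 'c', 'e']
'e': index 3 in ['d', 'a', 'c', 'e'] -> ['e', 'd', 'a', 'c']
'e': index 0 in ['e', 'd', 'a', 'c'] -> ['e', 'd', 'a', 'c']


Output: [2, 2, 0, 0, 2, 2, 3, 0]


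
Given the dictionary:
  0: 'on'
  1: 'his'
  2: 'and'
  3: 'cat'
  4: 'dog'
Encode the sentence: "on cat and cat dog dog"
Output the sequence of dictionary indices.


Look up each word in the dictionary:
  'on' -> 0
  'cat' -> 3
  'and' -> 2
  'cat' -> 3
  'dog' -> 4
  'dog' -> 4

Encoded: [0, 3, 2, 3, 4, 4]


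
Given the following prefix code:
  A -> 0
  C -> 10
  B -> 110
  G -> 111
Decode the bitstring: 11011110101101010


Decoding step by step:
Bits 110 -> B
Bits 111 -> G
Bits 10 -> C
Bits 10 -> C
Bits 110 -> B
Bits 10 -> C
Bits 10 -> C


Decoded message: BGCCBCC


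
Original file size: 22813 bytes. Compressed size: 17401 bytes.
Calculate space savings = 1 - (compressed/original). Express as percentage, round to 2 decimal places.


ratio = compressed/original = 17401/22813 = 0.762767
savings = 1 - ratio = 1 - 0.762767 = 0.237233
as a percentage: 0.237233 * 100 = 23.72%

Space savings = 1 - 17401/22813 = 23.72%


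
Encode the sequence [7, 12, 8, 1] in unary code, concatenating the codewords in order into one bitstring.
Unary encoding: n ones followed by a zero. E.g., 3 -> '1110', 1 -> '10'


Encode each number as n ones followed by a terminating 0:
  7 -> 11111110 (8 bits)
  12 -> 1111111111110 (13 bits)
  8 -> 111111110 (9 bits)
  1 -> 10 (2 bits)
Total length = 8 + 13 + 9 + 2 = 32 bits.

Unary([7, 12, 8, 1]) = 11111110111111111111011111111010 (32 bits)


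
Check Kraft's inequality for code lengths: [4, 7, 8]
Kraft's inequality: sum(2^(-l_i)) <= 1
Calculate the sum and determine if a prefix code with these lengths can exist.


Sum = 2^(-4) + 2^(-7) + 2^(-8)
    = 0.0625 + 0.0078125 + 0.00390625
    = 19/256 = 0.07421875
Since 0.07421875 <= 1, Kraft's inequality IS satisfied.
A prefix code with these lengths CAN exist.

Kraft sum = 0.07421875. Satisfied.


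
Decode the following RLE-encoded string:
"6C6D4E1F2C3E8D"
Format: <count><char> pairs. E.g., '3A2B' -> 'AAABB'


Expanding each <count><char> pair:
  6C -> 'CCCCCC'
  6D -> 'DDDDDD'
  4E -> 'EEEE'
  1F -> 'F'
  2C -> 'CC'
  3E -> 'EEE'
  8D -> 'DDDDDDDD'

Decoded = CCCCCCDDDDDDEEEEFCCEEEDDDDDDDD


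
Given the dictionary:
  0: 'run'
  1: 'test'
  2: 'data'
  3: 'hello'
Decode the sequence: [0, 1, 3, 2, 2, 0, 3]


Look up each index in the dictionary:
  0 -> 'run'
  1 -> 'test'
  3 -> 'hello'
  2 -> 'data'
  2 -> 'data'
  0 -> 'run'
  3 -> 'hello'

Decoded: "run test hello data data run hello"


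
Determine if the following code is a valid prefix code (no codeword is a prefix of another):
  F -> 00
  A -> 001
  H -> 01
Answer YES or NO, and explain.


Checking each pair (does one codeword prefix another?):
  F='00' vs A='001': prefix -- VIOLATION

NO -- this is NOT a valid prefix code. F (00) is a prefix of A (001).


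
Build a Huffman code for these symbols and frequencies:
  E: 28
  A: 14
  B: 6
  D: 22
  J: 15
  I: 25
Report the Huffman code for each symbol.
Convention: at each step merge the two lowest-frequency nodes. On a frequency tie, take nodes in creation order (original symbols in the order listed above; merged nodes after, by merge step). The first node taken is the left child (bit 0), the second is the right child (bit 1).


Huffman tree construction:
Step 1: Merge B(6) + A(14) = 20
Step 2: Merge J(15) + (B+A)(20) = 35
Step 3: Merge D(22) + I(25) = 47
Step 4: Merge E(28) + (J+(B+A))(35) = 63
Step 5: Merge (D+I)(47) + (E+(J+(B+A)))(63) = 110
Read each symbol's code off the tree from the root (left child = 0, right child = 1).

Codes:
  E: 10 (length 2)
  A: 1111 (length 4)
  B: 1110 (length 4)
  D: 00 (length 2)
  J: 110 (length 3)
  I: 01 (length 2)
Average code length: 275/110 = 2.5000 bits/symbol


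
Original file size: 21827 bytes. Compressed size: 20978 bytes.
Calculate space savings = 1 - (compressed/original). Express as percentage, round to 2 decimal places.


ratio = compressed/original = 20978/21827 = 0.961103
savings = 1 - ratio = 1 - 0.961103 = 0.038897
as a percentage: 0.038897 * 100 = 3.89%

Space savings = 1 - 20978/21827 = 3.89%


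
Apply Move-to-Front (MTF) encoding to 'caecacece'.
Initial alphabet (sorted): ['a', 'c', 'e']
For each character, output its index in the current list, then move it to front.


MTF encoding:
'c': index 1 in ['a', 'c', 'e'] -> ['c', 'a', 'e']
'a': index 1 in ['c', 'a', 'e'] -> ['a', 'c', 'e']
'e': index 2 in ['a', 'c', 'e'] -> ['e', 'a', 'c']
'c': index 2 in ['e', 'a', 'c'] -> ['c', 'e', 'a']
'a': index 2 in ['c', 'e', 'a'] -> ['a', 'c', 'e']
'c': index 1 in ['a', 'c', 'e'] -> ['c', 'a', 'e']
'e': index 2 in ['c', 'a', 'e'] -> ['e', 'c', 'a']
'c': index 1 in ['e', 'c', 'a'] -> ['c', 'e', 'a']
'e': index 1 in ['c', 'e', 'a'] -> ['e', 'c', 'a']


Output: [1, 1, 2, 2, 2, 1, 2, 1, 1]


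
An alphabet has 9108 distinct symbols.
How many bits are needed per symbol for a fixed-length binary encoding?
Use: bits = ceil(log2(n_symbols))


log2(9108) = 13.1529
Bracket: 2^13 = 8192 < 9108 <= 2^14 = 16384
So ceil(log2(9108)) = 14

bits = ceil(log2(9108)) = ceil(13.1529) = 14 bits


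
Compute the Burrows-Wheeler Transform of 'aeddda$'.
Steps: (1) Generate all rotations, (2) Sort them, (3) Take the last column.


Rotations (sorted):
  0: $aeddda -> last char: a
  1: a$aeddd -> last char: d
  2: aeddda$ -> last char: $
  3: da$aedd -> last char: d
  4: dda$aed -> last char: d
  5: ddda$ae -> last char: e
  6: eddda$a -> last char: a


BWT = ad$ddea


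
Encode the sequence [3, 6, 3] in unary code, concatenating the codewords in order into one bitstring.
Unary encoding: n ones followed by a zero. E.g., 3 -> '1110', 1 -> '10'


Encode each number as n ones followed by a terminating 0:
  3 -> 1110 (4 bits)
  6 -> 1111110 (7 bits)
  3 -> 1110 (4 bits)
Total length = 4 + 7 + 4 = 15 bits.

Unary([3, 6, 3]) = 111011111101110 (15 bits)


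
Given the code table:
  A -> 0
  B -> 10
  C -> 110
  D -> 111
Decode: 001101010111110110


Decoding:
0 -> A
0 -> A
110 -> C
10 -> B
10 -> B
111 -> D
110 -> C
110 -> C


Result: AACBBDCC


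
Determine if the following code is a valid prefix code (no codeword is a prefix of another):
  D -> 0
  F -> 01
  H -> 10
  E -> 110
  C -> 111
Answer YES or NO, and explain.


Checking each pair (does one codeword prefix another?):
  D='0' vs F='01': prefix -- VIOLATION

NO -- this is NOT a valid prefix code. D (0) is a prefix of F (01).


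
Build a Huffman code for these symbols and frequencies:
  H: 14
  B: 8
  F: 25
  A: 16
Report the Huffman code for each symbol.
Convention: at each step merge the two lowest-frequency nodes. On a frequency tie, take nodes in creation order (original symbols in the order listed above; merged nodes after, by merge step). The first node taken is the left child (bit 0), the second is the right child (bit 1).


Huffman tree construction:
Step 1: Merge B(8) + H(14) = 22
Step 2: Merge A(16) + (B+H)(22) = 38
Step 3: Merge F(25) + (A+(B+H))(38) = 63
Read each symbol's code off the tree from the root (left child = 0, right child = 1).

Codes:
  H: 111 (length 3)
  B: 110 (length 3)
  F: 0 (length 1)
  A: 10 (length 2)
Average code length: 123/63 = 1.9524 bits/symbol


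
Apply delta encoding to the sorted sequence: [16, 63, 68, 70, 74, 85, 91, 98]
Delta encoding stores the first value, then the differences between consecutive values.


First value: 16
Deltas:
  63 - 16 = 47
  68 - 63 = 5
  70 - 68 = 2
  74 - 70 = 4
  85 - 74 = 11
  91 - 85 = 6
  98 - 91 = 7


Delta encoded: [16, 47, 5, 2, 4, 11, 6, 7]


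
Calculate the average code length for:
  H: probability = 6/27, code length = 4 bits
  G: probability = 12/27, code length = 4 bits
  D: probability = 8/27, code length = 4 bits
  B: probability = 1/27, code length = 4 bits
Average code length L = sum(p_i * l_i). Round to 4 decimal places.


Weighted contributions p_i * l_i:
  H: (6/27) * 4 = 24/27
  G: (12/27) * 4 = 48/27
  D: (8/27) * 4 = 32/27
  B: (1/27) * 4 = 4/27
Sum = (24 + 48 + 32 + 4)/27 = 108/27

L = 108/27 = 4.0000 bits/symbol
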